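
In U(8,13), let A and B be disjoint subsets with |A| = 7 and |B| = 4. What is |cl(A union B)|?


|A union B| = 7 + 4 = 11 (disjoint).
In U(8,13), cl(S) = S if |S| < 8, else cl(S) = E.
Since 11 >= 8, cl(A union B) = E.
|cl(A union B)| = 13.

13


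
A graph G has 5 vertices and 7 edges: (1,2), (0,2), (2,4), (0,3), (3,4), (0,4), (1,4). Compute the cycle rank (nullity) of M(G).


Cycle rank (nullity) = |E| - r(M) = |E| - (|V| - c).
|E| = 7, |V| = 5, c = 1.
Nullity = 7 - (5 - 1) = 7 - 4 = 3.

3


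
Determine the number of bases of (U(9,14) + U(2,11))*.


(M1+M2)* = M1* + M2*.
M1* = U(5,14), bases: C(14,5) = 2002.
M2* = U(9,11), bases: C(11,9) = 55.
|B(M*)| = 2002 * 55 = 110110.

110110


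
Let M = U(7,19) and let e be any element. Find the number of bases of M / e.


Contracting e from U(7,19) gives U(6,18).
Bases of U(6,18) = (18 choose 6) = 18564.

18564


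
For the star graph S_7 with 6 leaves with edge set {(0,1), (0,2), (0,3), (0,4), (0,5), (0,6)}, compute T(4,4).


A star on 7 vertices is a tree with 6 edges.
T(x,y) = x^(6) for any tree.
T(4,4) = 4^6 = 4096.

4096


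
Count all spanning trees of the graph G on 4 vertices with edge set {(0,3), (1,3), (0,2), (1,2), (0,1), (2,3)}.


By Kirchhoff's matrix tree theorem, the number of spanning trees equals
the determinant of any cofactor of the Laplacian matrix L.
G has 4 vertices and 6 edges.
Computing the (3 x 3) cofactor determinant gives 16.

16


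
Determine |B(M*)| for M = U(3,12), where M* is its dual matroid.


The dual of U(r,n) is U(n-r, n) = U(9,12).
Bases of U(9,12) are all (9)-element subsets.
|B(M*)| = C(12,9) = 12! / (9! * 3!) = 220.

220


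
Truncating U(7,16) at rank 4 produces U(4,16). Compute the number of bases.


Truncating U(7,16) to rank 4 gives U(4,16).
Bases of U(4,16) are all 4-element subsets of 16 elements.
Number of bases = (16 choose 4) = 1820.

1820


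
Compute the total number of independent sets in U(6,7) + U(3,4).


For a direct sum, |I(M1+M2)| = |I(M1)| * |I(M2)|.
|I(U(6,7))| = sum C(7,k) for k=0..6 = 127.
|I(U(3,4))| = sum C(4,k) for k=0..3 = 15.
Total = 127 * 15 = 1905.

1905


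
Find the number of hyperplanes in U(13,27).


Hyperplanes of U(13,27) are flats of rank 12.
In a uniform matroid, these are exactly the (12)-element subsets.
Count = (27 choose 12) = 17383860.

17383860


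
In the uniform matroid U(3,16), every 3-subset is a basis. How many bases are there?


Bases of U(3,16) are all 3-element subsets of the 16-element ground set.
Number of bases = C(16,3).
C(16,3) = 16! / (3! * 13!) = 560.

560


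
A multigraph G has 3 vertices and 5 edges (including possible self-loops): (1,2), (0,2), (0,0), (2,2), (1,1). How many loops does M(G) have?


In a graphic matroid, a loop is a self-loop edge (u,u) with rank 0.
Examining all 5 edges for self-loops...
Self-loops found: (0,0), (2,2), (1,1)
Number of loops = 3.

3


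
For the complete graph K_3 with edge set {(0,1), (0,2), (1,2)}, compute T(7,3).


T(K_3; x,y) = x^2 + x + y.
T(7,3) = 49 + 7 + 3 = 59.

59


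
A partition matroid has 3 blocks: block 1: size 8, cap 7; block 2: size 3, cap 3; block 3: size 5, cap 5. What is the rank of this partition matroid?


Rank of a partition matroid = sum of min(|Si|, ci) for each block.
= min(8,7) + min(3,3) + min(5,5)
= 7 + 3 + 5
= 15.

15


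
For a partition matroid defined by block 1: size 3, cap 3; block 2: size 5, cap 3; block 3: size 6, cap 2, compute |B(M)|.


A basis picks exactly ci elements from block i.
Number of bases = product of C(|Si|, ci).
= C(3,3) * C(5,3) * C(6,2)
= 1 * 10 * 15
= 150.

150


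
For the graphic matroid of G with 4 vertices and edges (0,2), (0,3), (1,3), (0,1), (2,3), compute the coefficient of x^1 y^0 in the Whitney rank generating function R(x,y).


R(x,y) = sum over A in 2^E of x^(r(E)-r(A)) * y^(|A|-r(A)).
G has 4 vertices, 5 edges. r(E) = 3.
Enumerate all 2^5 = 32 subsets.
Count subsets with r(E)-r(A)=1 and |A|-r(A)=0: 10.

10


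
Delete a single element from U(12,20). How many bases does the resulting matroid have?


Deleting e from U(12,20) gives U(12,19) since n > r.
Bases of U(12,19) = C(19,12) = 19! / (12! * 7!) = 50388.

50388


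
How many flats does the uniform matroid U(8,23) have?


Flats of U(8,23): every subset of size < 8 is a flat, plus E itself.
Count = (23 choose 0) + (23 choose 1) + (23 choose 2) + (23 choose 3) + (23 choose 4) + (23 choose 5) + (23 choose 6) + (23 choose 7) + 1
     = 1 + 23 + 253 + 1771 + 8855 + 33649 + 100947 + 245157 + 1
     = 390657.

390657


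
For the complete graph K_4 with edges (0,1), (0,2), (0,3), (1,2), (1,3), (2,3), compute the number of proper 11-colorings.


P(K_4, k) = k(k-1)(k-2)...(k-3).
P(11) = (11) * (10) * (9) * (8) = 7920.

7920


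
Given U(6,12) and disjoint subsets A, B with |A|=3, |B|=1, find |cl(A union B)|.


|A union B| = 3 + 1 = 4 (disjoint).
In U(6,12), cl(S) = S if |S| < 6, else cl(S) = E.
Since 4 < 6, cl(A union B) = A union B.
|cl(A union B)| = 4.

4


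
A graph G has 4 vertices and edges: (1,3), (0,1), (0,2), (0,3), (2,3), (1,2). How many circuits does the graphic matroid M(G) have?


A circuit in a graphic matroid = edge set of a simple cycle.
G has 4 vertices and 6 edges.
Enumerating all minimal edge subsets forming cycles...
Total circuits found: 7.

7


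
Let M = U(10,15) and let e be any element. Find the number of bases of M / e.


Contracting e from U(10,15) gives U(9,14).
Bases of U(9,14) = (14 choose 9) = 2002.

2002


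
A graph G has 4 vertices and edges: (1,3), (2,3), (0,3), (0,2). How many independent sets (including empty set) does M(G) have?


An independent set in a graphic matroid is an acyclic edge subset.
G has 4 vertices and 4 edges.
Enumerate all 2^4 = 16 subsets, checking for acyclicity.
Total independent sets = 14.

14


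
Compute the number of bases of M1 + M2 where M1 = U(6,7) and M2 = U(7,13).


Bases of a direct sum M1 + M2: |B| = |B(M1)| * |B(M2)|.
|B(U(6,7))| = C(7,6) = 7.
|B(U(7,13))| = C(13,7) = 1716.
Total bases = 7 * 1716 = 12012.

12012


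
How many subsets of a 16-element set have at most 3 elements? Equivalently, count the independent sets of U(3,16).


Independent sets of U(3,16) are all subsets of size <= 3.
Count = C(16,0) + C(16,1) + C(16,2) + C(16,3)
     = 1 + 16 + 120 + 560
     = 697.

697


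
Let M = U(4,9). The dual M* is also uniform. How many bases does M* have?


The dual of U(r,n) is U(n-r, n) = U(5,9).
Bases of U(5,9) are all (5)-element subsets.
|B(M*)| = C(9,5) = 126.

126


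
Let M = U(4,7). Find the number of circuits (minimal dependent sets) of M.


In U(4,7), circuits are the (5)-element subsets.
Any set of 5 elements is dependent, and removing any one element gives
an independent set of size 4, so it is a minimal dependent set.
Number of circuits = C(7,5) = 7! / (5! * 2!) = 21.

21


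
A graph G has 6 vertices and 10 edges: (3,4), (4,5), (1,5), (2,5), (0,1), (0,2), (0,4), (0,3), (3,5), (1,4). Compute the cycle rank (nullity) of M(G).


Cycle rank (nullity) = |E| - r(M) = |E| - (|V| - c).
|E| = 10, |V| = 6, c = 1.
Nullity = 10 - (6 - 1) = 10 - 5 = 5.

5


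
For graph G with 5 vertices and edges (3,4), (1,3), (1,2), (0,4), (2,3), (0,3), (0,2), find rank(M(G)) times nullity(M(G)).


r(M) = |V| - c = 5 - 1 = 4.
nullity = |E| - r(M) = 7 - 4 = 3.
Product = 4 * 3 = 12.

12


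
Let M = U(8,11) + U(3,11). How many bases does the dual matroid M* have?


(M1+M2)* = M1* + M2*.
M1* = U(3,11), bases: C(11,3) = 165.
M2* = U(8,11), bases: C(11,8) = 165.
|B(M*)| = 165 * 165 = 27225.

27225


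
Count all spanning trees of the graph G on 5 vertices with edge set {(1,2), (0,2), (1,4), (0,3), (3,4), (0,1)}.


By Kirchhoff's matrix tree theorem, the number of spanning trees equals
the determinant of any cofactor of the Laplacian matrix L.
G has 5 vertices and 6 edges.
Computing the (4 x 4) cofactor determinant gives 11.

11


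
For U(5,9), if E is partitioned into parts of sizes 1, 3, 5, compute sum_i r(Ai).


r(Ai) = min(|Ai|, 5) for each part.
Sum = min(1,5) + min(3,5) + min(5,5)
    = 1 + 3 + 5
    = 9.

9


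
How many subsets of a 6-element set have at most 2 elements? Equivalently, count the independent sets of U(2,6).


Independent sets of U(2,6) are all subsets of size <= 2.
Count = (6 choose 0) + (6 choose 1) + (6 choose 2)
     = 1 + 6 + 15
     = 22.

22


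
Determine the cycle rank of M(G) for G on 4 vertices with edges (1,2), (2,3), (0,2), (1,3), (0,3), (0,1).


Cycle rank (nullity) = |E| - r(M) = |E| - (|V| - c).
|E| = 6, |V| = 4, c = 1.
Nullity = 6 - (4 - 1) = 6 - 3 = 3.

3


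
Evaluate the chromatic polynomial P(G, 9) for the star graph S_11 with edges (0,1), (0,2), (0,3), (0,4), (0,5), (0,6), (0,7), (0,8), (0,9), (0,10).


P(tree, k) = k * (k-1)^(10) for any tree on 11 vertices.
P(9) = 9 * 8^10 = 9 * 1073741824 = 9663676416.

9663676416


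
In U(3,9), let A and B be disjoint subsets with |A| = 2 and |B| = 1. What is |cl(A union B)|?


|A union B| = 2 + 1 = 3 (disjoint).
In U(3,9), cl(S) = S if |S| < 3, else cl(S) = E.
Since 3 >= 3, cl(A union B) = E.
|cl(A union B)| = 9.

9


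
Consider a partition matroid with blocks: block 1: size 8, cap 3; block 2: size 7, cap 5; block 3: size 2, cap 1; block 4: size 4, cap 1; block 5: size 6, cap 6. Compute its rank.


Rank of a partition matroid = sum of min(|Si|, ci) for each block.
= min(8,3) + min(7,5) + min(2,1) + min(4,1) + min(6,6)
= 3 + 5 + 1 + 1 + 6
= 16.

16


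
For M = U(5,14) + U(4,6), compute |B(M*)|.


(M1+M2)* = M1* + M2*.
M1* = U(9,14), bases: C(14,9) = 2002.
M2* = U(2,6), bases: C(6,2) = 15.
|B(M*)| = 2002 * 15 = 30030.

30030


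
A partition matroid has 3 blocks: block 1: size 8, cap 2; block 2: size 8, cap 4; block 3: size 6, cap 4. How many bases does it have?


A basis picks exactly ci elements from block i.
Number of bases = product of C(|Si|, ci).
= C(8,2) * C(8,4) * C(6,4)
= 28 * 70 * 15
= 29400.

29400


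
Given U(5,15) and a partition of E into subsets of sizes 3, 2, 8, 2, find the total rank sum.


r(Ai) = min(|Ai|, 5) for each part.
Sum = min(3,5) + min(2,5) + min(8,5) + min(2,5)
    = 3 + 2 + 5 + 2
    = 12.

12


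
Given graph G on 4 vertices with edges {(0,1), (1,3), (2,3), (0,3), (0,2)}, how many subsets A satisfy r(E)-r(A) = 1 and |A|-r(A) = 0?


R(x,y) = sum over A in 2^E of x^(r(E)-r(A)) * y^(|A|-r(A)).
G has 4 vertices, 5 edges. r(E) = 3.
Enumerate all 2^5 = 32 subsets.
Count subsets with r(E)-r(A)=1 and |A|-r(A)=0: 10.

10


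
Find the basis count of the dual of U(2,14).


The dual of U(r,n) is U(n-r, n) = U(12,14).
Bases of U(12,14) are all (12)-element subsets.
|B(M*)| = C(14,12) = 91.

91


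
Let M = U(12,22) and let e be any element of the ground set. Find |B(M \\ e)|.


Deleting e from U(12,22) gives U(12,21) since n > r.
Bases of U(12,21) = C(21,12) = 21! / (12! * 9!) = 293930.

293930


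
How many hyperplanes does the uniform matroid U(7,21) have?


Hyperplanes of U(7,21) are flats of rank 6.
In a uniform matroid, these are exactly the (6)-element subsets.
Count = C(21,6) = 21! / (6! * 15!) = 54264.

54264


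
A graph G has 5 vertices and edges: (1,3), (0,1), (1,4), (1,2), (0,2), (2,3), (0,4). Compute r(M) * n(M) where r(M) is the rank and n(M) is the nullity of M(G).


r(M) = |V| - c = 5 - 1 = 4.
nullity = |E| - r(M) = 7 - 4 = 3.
Product = 4 * 3 = 12.

12


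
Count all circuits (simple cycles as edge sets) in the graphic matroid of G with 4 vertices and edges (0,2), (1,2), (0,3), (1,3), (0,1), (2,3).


A circuit in a graphic matroid = edge set of a simple cycle.
G has 4 vertices and 6 edges.
Enumerating all minimal edge subsets forming cycles...
Total circuits found: 7.

7


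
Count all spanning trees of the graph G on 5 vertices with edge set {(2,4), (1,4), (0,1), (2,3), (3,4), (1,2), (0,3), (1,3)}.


By Kirchhoff's matrix tree theorem, the number of spanning trees equals
the determinant of any cofactor of the Laplacian matrix L.
G has 5 vertices and 8 edges.
Computing the (4 x 4) cofactor determinant gives 40.

40


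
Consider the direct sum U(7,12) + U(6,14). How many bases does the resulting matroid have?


Bases of a direct sum M1 + M2: |B| = |B(M1)| * |B(M2)|.
|B(U(7,12))| = C(12,7) = 792.
|B(U(6,14))| = C(14,6) = 3003.
Total bases = 792 * 3003 = 2378376.

2378376


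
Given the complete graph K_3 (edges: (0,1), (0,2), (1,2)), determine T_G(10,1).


T(K_3; x,y) = x^2 + x + y.
T(10,1) = 100 + 10 + 1 = 111.

111


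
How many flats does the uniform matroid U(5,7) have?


Flats of U(5,7): every subset of size < 5 is a flat, plus E itself.
Count = (7 choose 0) + (7 choose 1) + (7 choose 2) + (7 choose 3) + (7 choose 4) + 1
     = 1 + 7 + 21 + 35 + 35 + 1
     = 100.

100


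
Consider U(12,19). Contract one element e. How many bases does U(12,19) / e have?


Contracting e from U(12,19) gives U(11,18).
Bases of U(11,18) = (18 choose 11) = 31824.

31824


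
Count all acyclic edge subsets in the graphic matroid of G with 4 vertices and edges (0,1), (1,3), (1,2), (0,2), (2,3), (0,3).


An independent set in a graphic matroid is an acyclic edge subset.
G has 4 vertices and 6 edges.
Enumerate all 2^6 = 64 subsets, checking for acyclicity.
Total independent sets = 38.

38


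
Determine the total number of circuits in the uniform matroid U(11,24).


In U(11,24), circuits are the (12)-element subsets.
Any set of 12 elements is dependent, and removing any one element gives
an independent set of size 11, so it is a minimal dependent set.
Number of circuits = C(24,12) = 2704156.

2704156


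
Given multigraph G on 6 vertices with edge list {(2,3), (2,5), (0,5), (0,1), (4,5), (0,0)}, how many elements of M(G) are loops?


In a graphic matroid, a loop is a self-loop edge (u,u) with rank 0.
Examining all 6 edges for self-loops...
Self-loops found: (0,0)
Number of loops = 1.

1


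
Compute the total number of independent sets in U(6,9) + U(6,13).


For a direct sum, |I(M1+M2)| = |I(M1)| * |I(M2)|.
|I(U(6,9))| = sum C(9,k) for k=0..6 = 466.
|I(U(6,13))| = sum C(13,k) for k=0..6 = 4096.
Total = 466 * 4096 = 1908736.

1908736


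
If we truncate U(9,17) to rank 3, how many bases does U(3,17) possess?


Truncating U(9,17) to rank 3 gives U(3,17).
Bases of U(3,17) are all 3-element subsets of 17 elements.
Number of bases = (17 choose 3) = 680.

680


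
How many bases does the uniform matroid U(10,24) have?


Bases of U(10,24) are all 10-element subsets of the 24-element ground set.
Number of bases = C(24,10).
C(24,10) = 24! / (10! * 14!) = 1961256.

1961256


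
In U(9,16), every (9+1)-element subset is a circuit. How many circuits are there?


In U(9,16), circuits are the (10)-element subsets.
Any set of 10 elements is dependent, and removing any one element gives
an independent set of size 9, so it is a minimal dependent set.
Number of circuits = C(16,10) = 16! / (10! * 6!) = 8008.

8008


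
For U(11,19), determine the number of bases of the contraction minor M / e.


Contracting e from U(11,19) gives U(10,18).
Bases of U(10,18) = C(18,10) = 18! / (10! * 8!) = 43758.

43758


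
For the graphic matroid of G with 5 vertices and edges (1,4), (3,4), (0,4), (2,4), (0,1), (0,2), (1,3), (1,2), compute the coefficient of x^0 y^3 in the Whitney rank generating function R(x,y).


R(x,y) = sum over A in 2^E of x^(r(E)-r(A)) * y^(|A|-r(A)).
G has 5 vertices, 8 edges. r(E) = 4.
Enumerate all 2^8 = 256 subsets.
Count subsets with r(E)-r(A)=0 and |A|-r(A)=3: 8.

8


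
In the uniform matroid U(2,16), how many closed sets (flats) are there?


Flats of U(2,16): every subset of size < 2 is a flat, plus E itself.
Count = C(16,0) + C(16,1) + 1
     = 1 + 16 + 1
     = 18.

18


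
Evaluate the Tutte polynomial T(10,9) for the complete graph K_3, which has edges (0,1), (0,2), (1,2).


T(K_3; x,y) = x^2 + x + y.
T(10,9) = 100 + 10 + 9 = 119.

119


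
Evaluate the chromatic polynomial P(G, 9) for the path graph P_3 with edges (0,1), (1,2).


P(P_3, k) = k * (k-1)^(2).
P(9) = 9 * 8^2 = 9 * 64 = 576.

576


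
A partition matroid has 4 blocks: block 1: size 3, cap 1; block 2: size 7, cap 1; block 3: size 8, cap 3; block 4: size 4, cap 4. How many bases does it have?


A basis picks exactly ci elements from block i.
Number of bases = product of C(|Si|, ci).
= C(3,1) * C(7,1) * C(8,3) * C(4,4)
= 3 * 7 * 56 * 1
= 1176.

1176


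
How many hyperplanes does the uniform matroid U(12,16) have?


Hyperplanes of U(12,16) are flats of rank 11.
In a uniform matroid, these are exactly the (11)-element subsets.
Count = C(16,11) = 4368.

4368


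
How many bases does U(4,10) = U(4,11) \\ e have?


Deleting e from U(4,11) gives U(4,10) since n > r.
Bases of U(4,10) = (10 choose 4) = 210.

210


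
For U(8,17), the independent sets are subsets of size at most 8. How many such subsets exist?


Independent sets of U(8,17) are all subsets of size <= 8.
Count = C(17,0) + C(17,1) + C(17,2) + C(17,3) + C(17,4) + C(17,5) + C(17,6) + C(17,7) + C(17,8)
     = 1 + 17 + 136 + 680 + 2380 + 6188 + 12376 + 19448 + 24310
     = 65536.

65536


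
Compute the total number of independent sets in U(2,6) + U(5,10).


For a direct sum, |I(M1+M2)| = |I(M1)| * |I(M2)|.
|I(U(2,6))| = sum C(6,k) for k=0..2 = 22.
|I(U(5,10))| = sum C(10,k) for k=0..5 = 638.
Total = 22 * 638 = 14036.

14036


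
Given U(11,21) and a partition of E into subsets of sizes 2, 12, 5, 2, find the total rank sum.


r(Ai) = min(|Ai|, 11) for each part.
Sum = min(2,11) + min(12,11) + min(5,11) + min(2,11)
    = 2 + 11 + 5 + 2
    = 20.

20


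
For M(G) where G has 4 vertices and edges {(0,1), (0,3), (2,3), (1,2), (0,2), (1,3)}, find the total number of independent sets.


An independent set in a graphic matroid is an acyclic edge subset.
G has 4 vertices and 6 edges.
Enumerate all 2^6 = 64 subsets, checking for acyclicity.
Total independent sets = 38.

38


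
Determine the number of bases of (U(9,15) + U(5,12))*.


(M1+M2)* = M1* + M2*.
M1* = U(6,15), bases: C(15,6) = 5005.
M2* = U(7,12), bases: C(12,7) = 792.
|B(M*)| = 5005 * 792 = 3963960.

3963960


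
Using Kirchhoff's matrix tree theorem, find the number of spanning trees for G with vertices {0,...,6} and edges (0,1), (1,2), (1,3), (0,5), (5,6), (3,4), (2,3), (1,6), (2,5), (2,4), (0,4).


By Kirchhoff's matrix tree theorem, the number of spanning trees equals
the determinant of any cofactor of the Laplacian matrix L.
G has 7 vertices and 11 edges.
Computing the (6 x 6) cofactor determinant gives 199.

199


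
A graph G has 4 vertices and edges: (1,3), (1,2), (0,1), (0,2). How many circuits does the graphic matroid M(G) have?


A circuit in a graphic matroid = edge set of a simple cycle.
G has 4 vertices and 4 edges.
Enumerating all minimal edge subsets forming cycles...
Total circuits found: 1.

1


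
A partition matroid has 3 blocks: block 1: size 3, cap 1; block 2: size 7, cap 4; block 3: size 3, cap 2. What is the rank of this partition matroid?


Rank of a partition matroid = sum of min(|Si|, ci) for each block.
= min(3,1) + min(7,4) + min(3,2)
= 1 + 4 + 2
= 7.

7


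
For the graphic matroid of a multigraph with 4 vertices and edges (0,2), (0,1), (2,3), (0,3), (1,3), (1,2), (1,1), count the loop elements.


In a graphic matroid, a loop is a self-loop edge (u,u) with rank 0.
Examining all 7 edges for self-loops...
Self-loops found: (1,1)
Number of loops = 1.

1


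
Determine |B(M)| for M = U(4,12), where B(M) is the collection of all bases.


Bases of U(4,12) are all 4-element subsets of the 12-element ground set.
Number of bases = C(12,4).
C(12,4) = (12 * 11 * 10 * 9) / (1 * 2 * 3 * 4) = 495.

495


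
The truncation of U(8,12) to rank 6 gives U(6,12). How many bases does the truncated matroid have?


Truncating U(8,12) to rank 6 gives U(6,12).
Bases of U(6,12) are all 6-element subsets of 12 elements.
Number of bases = (12 choose 6) = 924.

924


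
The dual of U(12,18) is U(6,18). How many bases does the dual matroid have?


The dual of U(r,n) is U(n-r, n) = U(6,18).
Bases of U(6,18) are all (6)-element subsets.
|B(M*)| = (18 choose 6) = 18564.

18564


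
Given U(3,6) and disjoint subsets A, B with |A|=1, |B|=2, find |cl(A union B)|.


|A union B| = 1 + 2 = 3 (disjoint).
In U(3,6), cl(S) = S if |S| < 3, else cl(S) = E.
Since 3 >= 3, cl(A union B) = E.
|cl(A union B)| = 6.

6


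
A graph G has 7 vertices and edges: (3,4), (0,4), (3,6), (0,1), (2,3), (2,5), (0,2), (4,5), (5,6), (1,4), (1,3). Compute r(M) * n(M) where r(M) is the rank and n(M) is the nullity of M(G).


r(M) = |V| - c = 7 - 1 = 6.
nullity = |E| - r(M) = 11 - 6 = 5.
Product = 6 * 5 = 30.

30


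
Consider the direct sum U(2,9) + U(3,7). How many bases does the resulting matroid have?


Bases of a direct sum M1 + M2: |B| = |B(M1)| * |B(M2)|.
|B(U(2,9))| = C(9,2) = 36.
|B(U(3,7))| = C(7,3) = 35.
Total bases = 36 * 35 = 1260.

1260


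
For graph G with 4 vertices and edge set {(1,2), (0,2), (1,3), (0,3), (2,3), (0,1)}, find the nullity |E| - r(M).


Cycle rank (nullity) = |E| - r(M) = |E| - (|V| - c).
|E| = 6, |V| = 4, c = 1.
Nullity = 6 - (4 - 1) = 6 - 3 = 3.

3


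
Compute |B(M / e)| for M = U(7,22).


Contracting e from U(7,22) gives U(6,21).
Bases of U(6,21) = C(21,6) = 21! / (6! * 15!) = 54264.

54264


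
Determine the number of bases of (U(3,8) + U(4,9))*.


(M1+M2)* = M1* + M2*.
M1* = U(5,8), bases: C(8,5) = 56.
M2* = U(5,9), bases: C(9,5) = 126.
|B(M*)| = 56 * 126 = 7056.

7056


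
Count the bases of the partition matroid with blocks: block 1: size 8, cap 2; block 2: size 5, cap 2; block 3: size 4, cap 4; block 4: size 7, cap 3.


A basis picks exactly ci elements from block i.
Number of bases = product of C(|Si|, ci).
= C(8,2) * C(5,2) * C(4,4) * C(7,3)
= 28 * 10 * 1 * 35
= 9800.

9800


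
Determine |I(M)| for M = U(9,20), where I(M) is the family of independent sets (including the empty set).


Independent sets of U(9,20) are all subsets of size <= 9.
Count = (20 choose 0) + (20 choose 1) + (20 choose 2) + (20 choose 3) + (20 choose 4) + (20 choose 5) + (20 choose 6) + (20 choose 7) + (20 choose 8) + (20 choose 9)
     = 1 + 20 + 190 + 1140 + 4845 + 15504 + 38760 + 77520 + 125970 + 167960
     = 431910.

431910


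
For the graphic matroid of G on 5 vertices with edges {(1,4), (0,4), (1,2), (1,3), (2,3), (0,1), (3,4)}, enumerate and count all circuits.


A circuit in a graphic matroid = edge set of a simple cycle.
G has 5 vertices and 7 edges.
Enumerating all minimal edge subsets forming cycles...
Total circuits found: 6.

6


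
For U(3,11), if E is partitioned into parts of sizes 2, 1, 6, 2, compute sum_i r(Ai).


r(Ai) = min(|Ai|, 3) for each part.
Sum = min(2,3) + min(1,3) + min(6,3) + min(2,3)
    = 2 + 1 + 3 + 2
    = 8.

8


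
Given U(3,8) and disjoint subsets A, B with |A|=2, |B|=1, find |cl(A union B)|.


|A union B| = 2 + 1 = 3 (disjoint).
In U(3,8), cl(S) = S if |S| < 3, else cl(S) = E.
Since 3 >= 3, cl(A union B) = E.
|cl(A union B)| = 8.

8


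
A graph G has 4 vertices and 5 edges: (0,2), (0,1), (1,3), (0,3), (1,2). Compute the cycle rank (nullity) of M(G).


Cycle rank (nullity) = |E| - r(M) = |E| - (|V| - c).
|E| = 5, |V| = 4, c = 1.
Nullity = 5 - (4 - 1) = 5 - 3 = 2.

2


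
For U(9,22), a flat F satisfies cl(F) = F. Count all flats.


Flats of U(9,22): every subset of size < 9 is a flat, plus E itself.
Count = C(22,0) + C(22,1) + C(22,2) + C(22,3) + C(22,4) + C(22,5) + C(22,6) + C(22,7) + C(22,8) + 1
     = 1 + 22 + 231 + 1540 + 7315 + 26334 + 74613 + 170544 + 319770 + 1
     = 600371.

600371


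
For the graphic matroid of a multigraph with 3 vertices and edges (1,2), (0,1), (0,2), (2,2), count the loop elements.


In a graphic matroid, a loop is a self-loop edge (u,u) with rank 0.
Examining all 4 edges for self-loops...
Self-loops found: (2,2)
Number of loops = 1.

1


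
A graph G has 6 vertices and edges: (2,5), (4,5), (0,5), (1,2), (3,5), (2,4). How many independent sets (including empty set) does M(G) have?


An independent set in a graphic matroid is an acyclic edge subset.
G has 6 vertices and 6 edges.
Enumerate all 2^6 = 64 subsets, checking for acyclicity.
Total independent sets = 56.

56


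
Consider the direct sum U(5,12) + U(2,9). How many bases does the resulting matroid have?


Bases of a direct sum M1 + M2: |B| = |B(M1)| * |B(M2)|.
|B(U(5,12))| = C(12,5) = 792.
|B(U(2,9))| = C(9,2) = 36.
Total bases = 792 * 36 = 28512.

28512


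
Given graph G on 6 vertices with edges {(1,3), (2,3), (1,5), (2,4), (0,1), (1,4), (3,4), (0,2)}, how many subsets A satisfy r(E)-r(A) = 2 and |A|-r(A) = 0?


R(x,y) = sum over A in 2^E of x^(r(E)-r(A)) * y^(|A|-r(A)).
G has 6 vertices, 8 edges. r(E) = 5.
Enumerate all 2^8 = 256 subsets.
Count subsets with r(E)-r(A)=2 and |A|-r(A)=0: 54.

54


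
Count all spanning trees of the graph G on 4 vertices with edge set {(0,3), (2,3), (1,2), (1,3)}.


By Kirchhoff's matrix tree theorem, the number of spanning trees equals
the determinant of any cofactor of the Laplacian matrix L.
G has 4 vertices and 4 edges.
Computing the (3 x 3) cofactor determinant gives 3.

3


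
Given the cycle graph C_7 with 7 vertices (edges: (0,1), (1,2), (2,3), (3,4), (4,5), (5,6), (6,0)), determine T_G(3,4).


T(C_7; x,y) = x + x^2 + ... + x^(6) + y.
T(3,4) = 3^1 + 3^2 + 3^3 + 3^4 + 3^5 + 3^6 + 4
= 3 + 9 + 27 + 81 + 243 + 729 + 4
= 1096.

1096


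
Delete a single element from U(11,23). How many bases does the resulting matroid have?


Deleting e from U(11,23) gives U(11,22) since n > r.
Bases of U(11,22) = (22 choose 11) = 705432.

705432


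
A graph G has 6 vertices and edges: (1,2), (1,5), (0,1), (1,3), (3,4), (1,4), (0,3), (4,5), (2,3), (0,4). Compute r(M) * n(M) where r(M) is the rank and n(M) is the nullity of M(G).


r(M) = |V| - c = 6 - 1 = 5.
nullity = |E| - r(M) = 10 - 5 = 5.
Product = 5 * 5 = 25.

25


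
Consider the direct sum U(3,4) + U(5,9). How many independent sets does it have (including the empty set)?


For a direct sum, |I(M1+M2)| = |I(M1)| * |I(M2)|.
|I(U(3,4))| = sum C(4,k) for k=0..3 = 15.
|I(U(5,9))| = sum C(9,k) for k=0..5 = 382.
Total = 15 * 382 = 5730.

5730


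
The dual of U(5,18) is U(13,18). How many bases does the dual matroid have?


The dual of U(r,n) is U(n-r, n) = U(13,18).
Bases of U(13,18) are all (13)-element subsets.
|B(M*)| = (18 choose 13) = 8568.

8568


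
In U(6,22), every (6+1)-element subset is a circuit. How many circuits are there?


In U(6,22), circuits are the (7)-element subsets.
Any set of 7 elements is dependent, and removing any one element gives
an independent set of size 6, so it is a minimal dependent set.
Number of circuits = C(22,7) = 170544.

170544


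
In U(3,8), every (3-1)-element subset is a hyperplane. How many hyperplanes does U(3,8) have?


Hyperplanes of U(3,8) are flats of rank 2.
In a uniform matroid, these are exactly the (2)-element subsets.
Count = (8 choose 2) = 28.

28


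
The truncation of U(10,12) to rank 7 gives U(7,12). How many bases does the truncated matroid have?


Truncating U(10,12) to rank 7 gives U(7,12).
Bases of U(7,12) are all 7-element subsets of 12 elements.
Number of bases = C(12,7) = 792.

792


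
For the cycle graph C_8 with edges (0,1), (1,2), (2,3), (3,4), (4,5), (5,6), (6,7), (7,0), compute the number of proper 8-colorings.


P(C_8, k) = (k-1)^8 + (-1)^8*(k-1).
P(8) = (7)^8 + 7
= 5764801 + 7 = 5764808.

5764808


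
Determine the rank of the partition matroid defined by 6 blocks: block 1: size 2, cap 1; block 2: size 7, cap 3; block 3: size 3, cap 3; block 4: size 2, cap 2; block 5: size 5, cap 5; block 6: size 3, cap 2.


Rank of a partition matroid = sum of min(|Si|, ci) for each block.
= min(2,1) + min(7,3) + min(3,3) + min(2,2) + min(5,5) + min(3,2)
= 1 + 3 + 3 + 2 + 5 + 2
= 16.

16


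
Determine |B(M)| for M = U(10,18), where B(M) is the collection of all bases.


Bases of U(10,18) are all 10-element subsets of the 18-element ground set.
Number of bases = C(18,10).
C(18,10) = 43758.

43758


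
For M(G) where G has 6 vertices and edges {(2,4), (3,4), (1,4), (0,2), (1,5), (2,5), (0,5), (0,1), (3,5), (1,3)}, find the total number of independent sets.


An independent set in a graphic matroid is an acyclic edge subset.
G has 6 vertices and 10 edges.
Enumerate all 2^10 = 1024 subsets, checking for acyclicity.
Total independent sets = 478.

478


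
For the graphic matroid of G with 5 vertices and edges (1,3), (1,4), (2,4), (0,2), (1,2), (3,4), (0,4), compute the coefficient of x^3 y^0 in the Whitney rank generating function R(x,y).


R(x,y) = sum over A in 2^E of x^(r(E)-r(A)) * y^(|A|-r(A)).
G has 5 vertices, 7 edges. r(E) = 4.
Enumerate all 2^7 = 128 subsets.
Count subsets with r(E)-r(A)=3 and |A|-r(A)=0: 7.

7


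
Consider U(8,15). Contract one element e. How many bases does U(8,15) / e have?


Contracting e from U(8,15) gives U(7,14).
Bases of U(7,14) = C(14,7) = 3432.

3432


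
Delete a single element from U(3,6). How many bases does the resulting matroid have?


Deleting e from U(3,6) gives U(3,5) since n > r.
Bases of U(3,5) = (5 choose 3) = 10.

10


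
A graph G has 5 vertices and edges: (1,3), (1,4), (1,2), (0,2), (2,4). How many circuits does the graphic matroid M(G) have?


A circuit in a graphic matroid = edge set of a simple cycle.
G has 5 vertices and 5 edges.
Enumerating all minimal edge subsets forming cycles...
Total circuits found: 1.

1


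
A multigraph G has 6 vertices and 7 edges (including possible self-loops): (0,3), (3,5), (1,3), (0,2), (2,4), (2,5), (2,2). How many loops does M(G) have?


In a graphic matroid, a loop is a self-loop edge (u,u) with rank 0.
Examining all 7 edges for self-loops...
Self-loops found: (2,2)
Number of loops = 1.

1


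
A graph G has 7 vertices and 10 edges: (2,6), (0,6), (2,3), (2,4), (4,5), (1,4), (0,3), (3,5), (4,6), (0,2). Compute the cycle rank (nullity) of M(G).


Cycle rank (nullity) = |E| - r(M) = |E| - (|V| - c).
|E| = 10, |V| = 7, c = 1.
Nullity = 10 - (7 - 1) = 10 - 6 = 4.

4


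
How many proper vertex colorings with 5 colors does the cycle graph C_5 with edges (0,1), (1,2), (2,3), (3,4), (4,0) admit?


P(C_5, k) = (k-1)^5 + (-1)^5*(k-1).
P(5) = (4)^5 - 4
= 1024 - 4 = 1020.

1020


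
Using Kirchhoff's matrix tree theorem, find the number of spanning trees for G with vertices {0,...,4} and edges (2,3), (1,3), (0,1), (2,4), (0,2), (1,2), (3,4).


By Kirchhoff's matrix tree theorem, the number of spanning trees equals
the determinant of any cofactor of the Laplacian matrix L.
G has 5 vertices and 7 edges.
Computing the (4 x 4) cofactor determinant gives 21.

21


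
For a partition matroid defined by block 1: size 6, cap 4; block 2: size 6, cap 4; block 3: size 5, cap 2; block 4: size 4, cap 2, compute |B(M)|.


A basis picks exactly ci elements from block i.
Number of bases = product of C(|Si|, ci).
= C(6,4) * C(6,4) * C(5,2) * C(4,2)
= 15 * 15 * 10 * 6
= 13500.

13500


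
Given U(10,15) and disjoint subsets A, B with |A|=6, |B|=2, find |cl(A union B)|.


|A union B| = 6 + 2 = 8 (disjoint).
In U(10,15), cl(S) = S if |S| < 10, else cl(S) = E.
Since 8 < 10, cl(A union B) = A union B.
|cl(A union B)| = 8.

8


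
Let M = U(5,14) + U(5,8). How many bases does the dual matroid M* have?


(M1+M2)* = M1* + M2*.
M1* = U(9,14), bases: C(14,9) = 2002.
M2* = U(3,8), bases: C(8,3) = 56.
|B(M*)| = 2002 * 56 = 112112.

112112


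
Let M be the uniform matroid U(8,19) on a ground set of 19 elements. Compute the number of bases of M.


Bases of U(8,19) are all 8-element subsets of the 19-element ground set.
Number of bases = C(19,8).
C(19,8) = 19! / (8! * 11!) = 75582.

75582


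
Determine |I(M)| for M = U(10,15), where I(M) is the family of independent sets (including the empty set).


Independent sets of U(10,15) are all subsets of size <= 10.
Count = C(15,0) + C(15,1) + C(15,2) + C(15,3) + C(15,4) + C(15,5) + C(15,6) + C(15,7) + C(15,8) + C(15,9) + C(15,10)
     = 1 + 15 + 105 + 455 + 1365 + 3003 + 5005 + 6435 + 6435 + 5005 + 3003
     = 30827.

30827


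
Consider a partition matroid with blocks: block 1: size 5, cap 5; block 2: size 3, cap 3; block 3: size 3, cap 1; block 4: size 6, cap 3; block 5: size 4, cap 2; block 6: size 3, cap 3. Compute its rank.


Rank of a partition matroid = sum of min(|Si|, ci) for each block.
= min(5,5) + min(3,3) + min(3,1) + min(6,3) + min(4,2) + min(3,3)
= 5 + 3 + 1 + 3 + 2 + 3
= 17.

17


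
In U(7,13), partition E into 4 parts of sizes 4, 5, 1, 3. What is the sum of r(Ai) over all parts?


r(Ai) = min(|Ai|, 7) for each part.
Sum = min(4,7) + min(5,7) + min(1,7) + min(3,7)
    = 4 + 5 + 1 + 3
    = 13.

13


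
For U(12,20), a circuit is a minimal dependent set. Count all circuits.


In U(12,20), circuits are the (13)-element subsets.
Any set of 13 elements is dependent, and removing any one element gives
an independent set of size 12, so it is a minimal dependent set.
Number of circuits = C(20,13) = 77520.

77520


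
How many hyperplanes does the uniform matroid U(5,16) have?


Hyperplanes of U(5,16) are flats of rank 4.
In a uniform matroid, these are exactly the (4)-element subsets.
Count = (16 choose 4) = 1820.

1820


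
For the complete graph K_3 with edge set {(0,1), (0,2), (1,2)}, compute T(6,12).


T(K_3; x,y) = x^2 + x + y.
T(6,12) = 36 + 6 + 12 = 54.

54


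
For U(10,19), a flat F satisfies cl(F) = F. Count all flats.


Flats of U(10,19): every subset of size < 10 is a flat, plus E itself.
Count = (19 choose 0) + (19 choose 1) + (19 choose 2) + (19 choose 3) + (19 choose 4) + (19 choose 5) + (19 choose 6) + (19 choose 7) + (19 choose 8) + (19 choose 9) + 1
     = 1 + 19 + 171 + 969 + 3876 + 11628 + 27132 + 50388 + 75582 + 92378 + 1
     = 262145.

262145


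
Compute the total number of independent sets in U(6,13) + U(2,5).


For a direct sum, |I(M1+M2)| = |I(M1)| * |I(M2)|.
|I(U(6,13))| = sum C(13,k) for k=0..6 = 4096.
|I(U(2,5))| = sum C(5,k) for k=0..2 = 16.
Total = 4096 * 16 = 65536.

65536


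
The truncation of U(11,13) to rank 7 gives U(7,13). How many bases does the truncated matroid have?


Truncating U(11,13) to rank 7 gives U(7,13).
Bases of U(7,13) are all 7-element subsets of 13 elements.
Number of bases = C(13,7) = 13! / (7! * 6!) = 1716.

1716


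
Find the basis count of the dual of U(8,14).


The dual of U(r,n) is U(n-r, n) = U(6,14).
Bases of U(6,14) are all (6)-element subsets.
|B(M*)| = (14 choose 6) = 3003.

3003


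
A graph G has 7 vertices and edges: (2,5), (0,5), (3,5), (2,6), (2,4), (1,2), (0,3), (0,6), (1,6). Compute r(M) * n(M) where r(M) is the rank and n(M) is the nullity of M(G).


r(M) = |V| - c = 7 - 1 = 6.
nullity = |E| - r(M) = 9 - 6 = 3.
Product = 6 * 3 = 18.

18


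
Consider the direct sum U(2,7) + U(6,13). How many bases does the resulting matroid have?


Bases of a direct sum M1 + M2: |B| = |B(M1)| * |B(M2)|.
|B(U(2,7))| = C(7,2) = 21.
|B(U(6,13))| = C(13,6) = 1716.
Total bases = 21 * 1716 = 36036.

36036


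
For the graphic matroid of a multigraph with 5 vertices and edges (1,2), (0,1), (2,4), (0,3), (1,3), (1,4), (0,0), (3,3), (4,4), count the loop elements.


In a graphic matroid, a loop is a self-loop edge (u,u) with rank 0.
Examining all 9 edges for self-loops...
Self-loops found: (0,0), (3,3), (4,4)
Number of loops = 3.

3


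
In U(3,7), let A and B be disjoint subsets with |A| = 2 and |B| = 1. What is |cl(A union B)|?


|A union B| = 2 + 1 = 3 (disjoint).
In U(3,7), cl(S) = S if |S| < 3, else cl(S) = E.
Since 3 >= 3, cl(A union B) = E.
|cl(A union B)| = 7.

7


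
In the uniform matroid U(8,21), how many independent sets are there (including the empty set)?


Independent sets of U(8,21) are all subsets of size <= 8.
Count = (21 choose 0) + (21 choose 1) + (21 choose 2) + (21 choose 3) + (21 choose 4) + (21 choose 5) + (21 choose 6) + (21 choose 7) + (21 choose 8)
     = 1 + 21 + 210 + 1330 + 5985 + 20349 + 54264 + 116280 + 203490
     = 401930.

401930


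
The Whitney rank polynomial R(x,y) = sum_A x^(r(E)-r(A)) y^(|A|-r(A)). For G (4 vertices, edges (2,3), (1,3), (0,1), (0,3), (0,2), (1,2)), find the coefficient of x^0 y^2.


R(x,y) = sum over A in 2^E of x^(r(E)-r(A)) * y^(|A|-r(A)).
G has 4 vertices, 6 edges. r(E) = 3.
Enumerate all 2^6 = 64 subsets.
Count subsets with r(E)-r(A)=0 and |A|-r(A)=2: 6.

6


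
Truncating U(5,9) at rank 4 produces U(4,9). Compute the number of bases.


Truncating U(5,9) to rank 4 gives U(4,9).
Bases of U(4,9) are all 4-element subsets of 9 elements.
Number of bases = C(9,4) = 9! / (4! * 5!) = 126.

126


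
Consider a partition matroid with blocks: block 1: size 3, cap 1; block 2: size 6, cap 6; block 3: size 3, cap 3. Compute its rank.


Rank of a partition matroid = sum of min(|Si|, ci) for each block.
= min(3,1) + min(6,6) + min(3,3)
= 1 + 6 + 3
= 10.

10


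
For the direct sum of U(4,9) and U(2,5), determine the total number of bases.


Bases of a direct sum M1 + M2: |B| = |B(M1)| * |B(M2)|.
|B(U(4,9))| = C(9,4) = 126.
|B(U(2,5))| = C(5,2) = 10.
Total bases = 126 * 10 = 1260.

1260


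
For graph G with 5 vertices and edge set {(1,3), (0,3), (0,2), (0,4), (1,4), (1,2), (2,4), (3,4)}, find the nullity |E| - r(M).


Cycle rank (nullity) = |E| - r(M) = |E| - (|V| - c).
|E| = 8, |V| = 5, c = 1.
Nullity = 8 - (5 - 1) = 8 - 4 = 4.

4


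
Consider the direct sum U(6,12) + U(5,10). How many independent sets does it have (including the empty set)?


For a direct sum, |I(M1+M2)| = |I(M1)| * |I(M2)|.
|I(U(6,12))| = sum C(12,k) for k=0..6 = 2510.
|I(U(5,10))| = sum C(10,k) for k=0..5 = 638.
Total = 2510 * 638 = 1601380.

1601380


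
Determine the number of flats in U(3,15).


Flats of U(3,15): every subset of size < 3 is a flat, plus E itself.
Count = C(15,0) + C(15,1) + C(15,2) + 1
     = 1 + 15 + 105 + 1
     = 122.

122


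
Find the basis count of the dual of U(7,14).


The dual of U(r,n) is U(n-r, n) = U(7,14).
Bases of U(7,14) are all (7)-element subsets.
|B(M*)| = C(14,7) = 14! / (7! * 7!) = 3432.

3432


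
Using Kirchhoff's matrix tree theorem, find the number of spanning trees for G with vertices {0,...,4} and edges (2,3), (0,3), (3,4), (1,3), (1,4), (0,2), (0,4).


By Kirchhoff's matrix tree theorem, the number of spanning trees equals
the determinant of any cofactor of the Laplacian matrix L.
G has 5 vertices and 7 edges.
Computing the (4 x 4) cofactor determinant gives 21.

21


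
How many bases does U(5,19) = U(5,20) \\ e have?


Deleting e from U(5,20) gives U(5,19) since n > r.
Bases of U(5,19) = C(19,5) = 19! / (5! * 14!) = 11628.

11628


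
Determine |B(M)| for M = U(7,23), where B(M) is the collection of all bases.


Bases of U(7,23) are all 7-element subsets of the 23-element ground set.
Number of bases = C(23,7).
C(23,7) = 245157.

245157


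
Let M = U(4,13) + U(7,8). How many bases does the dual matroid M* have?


(M1+M2)* = M1* + M2*.
M1* = U(9,13), bases: C(13,9) = 715.
M2* = U(1,8), bases: C(8,1) = 8.
|B(M*)| = 715 * 8 = 5720.

5720


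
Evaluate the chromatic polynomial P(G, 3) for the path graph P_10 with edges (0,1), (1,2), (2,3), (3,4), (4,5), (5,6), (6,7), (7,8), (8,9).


P(P_10, k) = k * (k-1)^(9).
P(3) = 3 * 2^9 = 3 * 512 = 1536.

1536


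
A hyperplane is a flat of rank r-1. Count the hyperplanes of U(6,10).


Hyperplanes of U(6,10) are flats of rank 5.
In a uniform matroid, these are exactly the (5)-element subsets.
Count = (10 choose 5) = 252.

252


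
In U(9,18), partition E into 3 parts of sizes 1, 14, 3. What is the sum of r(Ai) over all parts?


r(Ai) = min(|Ai|, 9) for each part.
Sum = min(1,9) + min(14,9) + min(3,9)
    = 1 + 9 + 3
    = 13.

13
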